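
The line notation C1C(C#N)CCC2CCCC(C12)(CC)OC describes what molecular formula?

C14H23NO

Heavy atoms from the SMILES: 14 C, 1 N, 1 O.
Implicit hydrogens by atom environment:
  7 × C: 2 H each → 14
  3 × C: 1 H each → 3
  2 × C: 3 H each → 6
  2 × C: no H
  1 × N: no H
  1 × O: no H
  Total hydrogens = 23.
Molecular formula: C14H23NO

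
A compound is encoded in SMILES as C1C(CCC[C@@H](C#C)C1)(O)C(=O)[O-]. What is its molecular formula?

Heavy atoms from the SMILES: 10 C, 3 O.
Implicit hydrogens by atom environment:
  5 × C: 2 H each → 10
  3 × C: no H
  2 × C: 1 H each → 2
  1 × O: 1 H
  1 × O: no H
  1 × O (charge -1): no H
  Total hydrogens = 13.
Net charge -1.
Molecular formula: C10H13O3-

C10H13O3-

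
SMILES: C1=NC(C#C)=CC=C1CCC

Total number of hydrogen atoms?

Hydrogens are implicit in SMILES; fill each atom to its normal valence:
  3 × C (aromatic): 1 H each → 3
  2 × C: 2 H each → 4
  2 × C (aromatic): no H
  1 × C: 3 H
  1 × C: 1 H
  1 × C: no H
  1 × N (aromatic): no H
  Total hydrogens = 11.

11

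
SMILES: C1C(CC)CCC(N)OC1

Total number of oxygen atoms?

The symbol for oxygen appears 1 time in the SMILES.

1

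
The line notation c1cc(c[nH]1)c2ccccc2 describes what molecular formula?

Heavy atoms from the SMILES: 10 C, 1 N.
Implicit hydrogens by atom environment:
  8 × C (aromatic): 1 H each → 8
  2 × C (aromatic): no H
  1 × N (aromatic): 1 H
  Total hydrogens = 9.
Molecular formula: C10H9N

C10H9N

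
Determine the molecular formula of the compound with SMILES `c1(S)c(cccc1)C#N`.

Heavy atoms from the SMILES: 7 C, 1 N, 1 S.
Implicit hydrogens by atom environment:
  4 × C (aromatic): 1 H each → 4
  2 × C (aromatic): no H
  1 × C: no H
  1 × N: no H
  1 × S: 1 H
  Total hydrogens = 5.
Molecular formula: C7H5NS

C7H5NS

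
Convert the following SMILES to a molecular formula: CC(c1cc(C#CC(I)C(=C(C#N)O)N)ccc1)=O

Heavy atoms from the SMILES: 14 C, 1 I, 2 N, 2 O.
Implicit hydrogens by atom environment:
  6 × C: no H
  4 × C (aromatic): 1 H each → 4
  2 × C (aromatic): no H
  1 × C: 3 H
  1 × C: 1 H
  1 × I: no H
  1 × N: 2 H
  1 × N: no H
  1 × O: 1 H
  1 × O: no H
  Total hydrogens = 11.
Molecular formula: C14H11IN2O2

C14H11IN2O2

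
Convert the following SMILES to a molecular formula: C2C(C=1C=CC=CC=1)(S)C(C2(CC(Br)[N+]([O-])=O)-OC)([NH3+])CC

C15H22BrN2O3S+

Heavy atoms from the SMILES: 1 Br, 15 C, 2 N, 3 O, 1 S.
Implicit hydrogens by atom environment:
  5 × C (aromatic): 1 H each → 5
  3 × C: 2 H each → 6
  3 × C: no H
  2 × C: 3 H each → 6
  2 × O: no H
  1 × Br: no H
  1 × C: 1 H
  1 × C (aromatic): no H
  1 × N (charge +1): 3 H
  1 × N (charge +1): no H
  1 × O (charge -1): no H
  1 × S: 1 H
  Total hydrogens = 22.
Net charge +1.
Molecular formula: C15H22BrN2O3S+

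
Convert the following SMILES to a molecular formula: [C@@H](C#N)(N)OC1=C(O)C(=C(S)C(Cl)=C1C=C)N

Heavy atoms from the SMILES: 10 C, 1 Cl, 3 N, 2 O, 1 S.
Implicit hydrogens by atom environment:
  6 × C (aromatic): no H
  2 × C: 1 H each → 2
  2 × N: 2 H each → 4
  1 × C: 2 H
  1 × C: no H
  1 × Cl: no H
  1 × N: no H
  1 × O: 1 H
  1 × O: no H
  1 × S: 1 H
  Total hydrogens = 10.
Molecular formula: C10H10ClN3O2S

C10H10ClN3O2S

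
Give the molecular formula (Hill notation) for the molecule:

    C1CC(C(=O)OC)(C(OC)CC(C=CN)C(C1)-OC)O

C14H25NO5

Heavy atoms from the SMILES: 14 C, 1 N, 5 O.
Implicit hydrogens by atom environment:
  5 × C: 1 H each → 5
  4 × C: 2 H each → 8
  4 × O: no H
  3 × C: 3 H each → 9
  2 × C: no H
  1 × N: 2 H
  1 × O: 1 H
  Total hydrogens = 25.
Molecular formula: C14H25NO5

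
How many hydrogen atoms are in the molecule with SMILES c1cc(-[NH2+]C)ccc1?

10

Hydrogens are implicit in SMILES; fill each atom to its normal valence:
  5 × C (aromatic): 1 H each → 5
  1 × C: 3 H
  1 × C (aromatic): no H
  1 × N (charge +1): 2 H
  Total hydrogens = 10.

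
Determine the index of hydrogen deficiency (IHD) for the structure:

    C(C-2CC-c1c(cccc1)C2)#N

Molecular formula from the SMILES: C11H11N.
DoU = (2C + 2 + N − H − X)/2 = (2·11 + 2 + 1 − 11 − 0)/2 = 14/2 = 7.
(Structurally: 2 ring(s) + 5 π bond(s) = 7.)

7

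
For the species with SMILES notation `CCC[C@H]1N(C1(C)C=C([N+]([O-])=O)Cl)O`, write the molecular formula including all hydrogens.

C8H13ClN2O3

Heavy atoms from the SMILES: 8 C, 1 Cl, 2 N, 3 O.
Implicit hydrogens by atom environment:
  2 × C: 3 H each → 6
  2 × C: 2 H each → 4
  2 × C: 1 H each → 2
  2 × C: no H
  1 × Cl: no H
  1 × N: no H
  1 × N (charge +1): no H
  1 × O: 1 H
  1 × O: no H
  1 × O (charge -1): no H
  Total hydrogens = 13.
Molecular formula: C8H13ClN2O3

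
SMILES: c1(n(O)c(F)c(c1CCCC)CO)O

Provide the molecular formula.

Heavy atoms from the SMILES: 9 C, 1 F, 1 N, 3 O.
Implicit hydrogens by atom environment:
  4 × C: 2 H each → 8
  4 × C (aromatic): no H
  3 × O: 1 H each → 3
  1 × C: 3 H
  1 × F: no H
  1 × N (aromatic): no H
  Total hydrogens = 14.
Molecular formula: C9H14FNO3

C9H14FNO3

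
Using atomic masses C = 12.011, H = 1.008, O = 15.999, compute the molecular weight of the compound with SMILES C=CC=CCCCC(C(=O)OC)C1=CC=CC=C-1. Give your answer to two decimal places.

Molecular formula: C16H20O2.
M = 16×12.011 + 20×1.008 + 2×15.999 = 244.33 g/mol.

244.33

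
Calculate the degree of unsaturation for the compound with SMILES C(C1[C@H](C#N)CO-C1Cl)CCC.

3

Molecular formula from the SMILES: C9H14ClNO.
DoU = (2C + 2 + N − H − X)/2 = (2·9 + 2 + 1 − 14 − 1)/2 = 6/2 = 3.
(Structurally: 1 ring(s) + 2 π bond(s) = 3.)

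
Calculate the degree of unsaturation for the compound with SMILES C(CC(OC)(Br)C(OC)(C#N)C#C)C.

4

Molecular formula from the SMILES: C10H14BrNO2.
DoU = (2C + 2 + N − H − X)/2 = (2·10 + 2 + 1 − 14 − 1)/2 = 8/2 = 4.
(Structurally: 0 ring(s) + 4 π bond(s) = 4.)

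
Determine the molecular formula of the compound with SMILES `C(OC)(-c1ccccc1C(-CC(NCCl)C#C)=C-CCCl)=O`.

Heavy atoms from the SMILES: 17 C, 2 Cl, 1 N, 2 O.
Implicit hydrogens by atom environment:
  4 × C: 2 H each → 8
  4 × C (aromatic): 1 H each → 4
  3 × C: 1 H each → 3
  3 × C: no H
  2 × C (aromatic): no H
  2 × Cl: no H
  2 × O: no H
  1 × C: 3 H
  1 × N: 1 H
  Total hydrogens = 19.
Molecular formula: C17H19Cl2NO2

C17H19Cl2NO2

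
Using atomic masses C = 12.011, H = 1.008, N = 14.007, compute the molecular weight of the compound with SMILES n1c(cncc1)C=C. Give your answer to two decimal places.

106.13

Molecular formula: C6H6N2.
M = 6×12.011 + 6×1.008 + 2×14.007 = 106.13 g/mol.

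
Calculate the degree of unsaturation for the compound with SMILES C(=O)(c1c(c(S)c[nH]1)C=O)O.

5

Molecular formula from the SMILES: C6H5NO3S.
DoU = (2C + 2 + N − H − X)/2 = (2·6 + 2 + 1 − 5 − 0)/2 = 10/2 = 5.
(Structurally: 1 ring(s) + 4 π bond(s) = 5.)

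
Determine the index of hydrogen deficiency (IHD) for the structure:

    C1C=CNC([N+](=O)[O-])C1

Molecular formula from the SMILES: C5H8N2O2.
DoU = (2C + 2 + N − H − X)/2 = (2·5 + 2 + 2 − 8 − 0)/2 = 6/2 = 3.
(Structurally: 1 ring(s) + 2 π bond(s) = 3.)

3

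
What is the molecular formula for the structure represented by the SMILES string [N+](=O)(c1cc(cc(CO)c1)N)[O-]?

Heavy atoms from the SMILES: 7 C, 2 N, 3 O.
Implicit hydrogens by atom environment:
  3 × C (aromatic): 1 H each → 3
  3 × C (aromatic): no H
  1 × C: 2 H
  1 × N: 2 H
  1 × N (charge +1): no H
  1 × O: 1 H
  1 × O: no H
  1 × O (charge -1): no H
  Total hydrogens = 8.
Molecular formula: C7H8N2O3

C7H8N2O3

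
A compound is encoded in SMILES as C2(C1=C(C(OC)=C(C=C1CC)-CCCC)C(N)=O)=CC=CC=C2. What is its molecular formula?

C20H25NO2

Heavy atoms from the SMILES: 20 C, 1 N, 2 O.
Implicit hydrogens by atom environment:
  6 × C (aromatic): 1 H each → 6
  6 × C (aromatic): no H
  4 × C: 2 H each → 8
  3 × C: 3 H each → 9
  2 × O: no H
  1 × C: no H
  1 × N: 2 H
  Total hydrogens = 25.
Molecular formula: C20H25NO2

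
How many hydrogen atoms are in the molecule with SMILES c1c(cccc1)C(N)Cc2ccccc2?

15

Hydrogens are implicit in SMILES; fill each atom to its normal valence:
  10 × C (aromatic): 1 H each → 10
  2 × C (aromatic): no H
  1 × C: 2 H
  1 × C: 1 H
  1 × N: 2 H
  Total hydrogens = 15.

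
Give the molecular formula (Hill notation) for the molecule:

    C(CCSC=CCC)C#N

C8H13NS

Heavy atoms from the SMILES: 8 C, 1 N, 1 S.
Implicit hydrogens by atom environment:
  4 × C: 2 H each → 8
  2 × C: 1 H each → 2
  1 × C: 3 H
  1 × C: no H
  1 × N: no H
  1 × S: no H
  Total hydrogens = 13.
Molecular formula: C8H13NS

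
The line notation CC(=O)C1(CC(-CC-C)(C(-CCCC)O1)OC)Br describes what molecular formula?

Heavy atoms from the SMILES: 1 Br, 14 C, 3 O.
Implicit hydrogens by atom environment:
  6 × C: 2 H each → 12
  4 × C: 3 H each → 12
  3 × C: no H
  3 × O: no H
  1 × Br: no H
  1 × C: 1 H
  Total hydrogens = 25.
Molecular formula: C14H25BrO3

C14H25BrO3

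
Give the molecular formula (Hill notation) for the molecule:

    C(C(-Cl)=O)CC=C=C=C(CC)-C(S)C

Heavy atoms from the SMILES: 11 C, 1 Cl, 1 O, 1 S.
Implicit hydrogens by atom environment:
  4 × C: no H
  3 × C: 2 H each → 6
  2 × C: 3 H each → 6
  2 × C: 1 H each → 2
  1 × Cl: no H
  1 × O: no H
  1 × S: 1 H
  Total hydrogens = 15.
Molecular formula: C11H15ClOS

C11H15ClOS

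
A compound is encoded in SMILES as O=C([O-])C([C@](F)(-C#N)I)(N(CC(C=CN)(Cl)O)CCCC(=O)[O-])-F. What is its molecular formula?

[C12H13ClF2IN3O5]2-

Heavy atoms from the SMILES: 12 C, 1 Cl, 2 F, 1 I, 3 N, 5 O.
Implicit hydrogens by atom environment:
  6 × C: no H
  4 × C: 2 H each → 8
  2 × C: 1 H each → 2
  2 × F: no H
  2 × N: no H
  2 × O: no H
  2 × O (charge -1): no H
  1 × Cl: no H
  1 × I: no H
  1 × N: 2 H
  1 × O: 1 H
  Total hydrogens = 13.
Net charge -2.
Molecular formula: [C12H13ClF2IN3O5]2-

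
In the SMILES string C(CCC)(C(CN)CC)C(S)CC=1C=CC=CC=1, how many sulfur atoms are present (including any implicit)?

1

The symbol for sulfur appears 1 time in the SMILES.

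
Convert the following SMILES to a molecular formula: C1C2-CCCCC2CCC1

Heavy atoms from the SMILES: 10 C.
Implicit hydrogens by atom environment:
  8 × C: 2 H each → 16
  2 × C: 1 H each → 2
  Total hydrogens = 18.
Molecular formula: C10H18

C10H18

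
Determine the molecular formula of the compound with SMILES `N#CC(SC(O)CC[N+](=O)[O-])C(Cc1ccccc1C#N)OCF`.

Heavy atoms from the SMILES: 15 C, 1 F, 3 N, 4 O, 1 S.
Implicit hydrogens by atom environment:
  4 × C: 2 H each → 8
  4 × C (aromatic): 1 H each → 4
  3 × C: 1 H each → 3
  2 × C (aromatic): no H
  2 × C: no H
  2 × N: no H
  2 × O: no H
  1 × F: no H
  1 × N (charge +1): no H
  1 × O: 1 H
  1 × O (charge -1): no H
  1 × S: no H
  Total hydrogens = 16.
Molecular formula: C15H16FN3O4S

C15H16FN3O4S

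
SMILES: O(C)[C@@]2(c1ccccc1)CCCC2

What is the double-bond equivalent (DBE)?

5

Molecular formula from the SMILES: C12H16O.
DoU = (2C + 2 + N − H − X)/2 = (2·12 + 2 + 0 − 16 − 0)/2 = 10/2 = 5.
(Structurally: 2 ring(s) + 3 π bond(s) = 5.)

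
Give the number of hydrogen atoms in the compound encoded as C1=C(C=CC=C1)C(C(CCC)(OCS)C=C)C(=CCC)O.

26

Hydrogens are implicit in SMILES; fill each atom to its normal valence:
  5 × C: 2 H each → 10
  5 × C (aromatic): 1 H each → 5
  3 × C: 1 H each → 3
  2 × C: 3 H each → 6
  2 × C: no H
  1 × C (aromatic): no H
  1 × O: 1 H
  1 × O: no H
  1 × S: 1 H
  Total hydrogens = 26.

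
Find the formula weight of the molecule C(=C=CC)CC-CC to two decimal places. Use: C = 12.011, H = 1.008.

Molecular formula: C8H14.
M = 8×12.011 + 14×1.008 = 110.20 g/mol.

110.20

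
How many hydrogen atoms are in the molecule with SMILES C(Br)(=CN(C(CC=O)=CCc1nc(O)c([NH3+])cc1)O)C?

17

Hydrogens are implicit in SMILES; fill each atom to its normal valence:
  3 × C: 1 H each → 3
  3 × C (aromatic): no H
  2 × C: 2 H each → 4
  2 × C (aromatic): 1 H each → 2
  2 × C: no H
  2 × O: 1 H each → 2
  1 × Br: no H
  1 × C: 3 H
  1 × N (charge +1): 3 H
  1 × N (aromatic): no H
  1 × N: no H
  1 × O: no H
  Total hydrogens = 17.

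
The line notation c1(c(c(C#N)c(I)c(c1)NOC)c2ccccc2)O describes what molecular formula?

C14H11IN2O2

Heavy atoms from the SMILES: 14 C, 1 I, 2 N, 2 O.
Implicit hydrogens by atom environment:
  6 × C (aromatic): 1 H each → 6
  6 × C (aromatic): no H
  1 × C: 3 H
  1 × C: no H
  1 × I: no H
  1 × N: 1 H
  1 × N: no H
  1 × O: 1 H
  1 × O: no H
  Total hydrogens = 11.
Molecular formula: C14H11IN2O2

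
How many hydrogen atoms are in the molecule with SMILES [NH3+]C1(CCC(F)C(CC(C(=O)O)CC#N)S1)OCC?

Hydrogens are implicit in SMILES; fill each atom to its normal valence:
  5 × C: 2 H each → 10
  3 × C: 1 H each → 3
  3 × C: no H
  2 × O: no H
  1 × C: 3 H
  1 × F: no H
  1 × N (charge +1): 3 H
  1 × N: no H
  1 × O: 1 H
  1 × S: no H
  Total hydrogens = 20.

20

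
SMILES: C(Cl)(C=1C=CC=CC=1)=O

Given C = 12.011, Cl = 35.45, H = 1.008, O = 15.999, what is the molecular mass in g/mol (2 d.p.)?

Molecular formula: C7H5ClO.
M = 7×12.011 + 1×35.45 + 5×1.008 + 1×15.999 = 140.57 g/mol.

140.57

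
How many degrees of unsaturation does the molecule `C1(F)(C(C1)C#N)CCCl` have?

Molecular formula from the SMILES: C6H7ClFN.
DoU = (2C + 2 + N − H − X)/2 = (2·6 + 2 + 1 − 7 − 2)/2 = 6/2 = 3.
(Structurally: 1 ring(s) + 2 π bond(s) = 3.)

3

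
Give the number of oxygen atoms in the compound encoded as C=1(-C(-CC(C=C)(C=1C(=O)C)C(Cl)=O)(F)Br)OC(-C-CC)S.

The symbol for oxygen appears 3 times in the SMILES.

3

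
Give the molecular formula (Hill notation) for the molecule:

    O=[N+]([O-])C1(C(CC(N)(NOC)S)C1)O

C6H13N3O4S

Heavy atoms from the SMILES: 6 C, 3 N, 4 O, 1 S.
Implicit hydrogens by atom environment:
  2 × C: 2 H each → 4
  2 × C: no H
  2 × O: no H
  1 × C: 3 H
  1 × C: 1 H
  1 × N: 2 H
  1 × N: 1 H
  1 × N (charge +1): no H
  1 × O: 1 H
  1 × O (charge -1): no H
  1 × S: 1 H
  Total hydrogens = 13.
Molecular formula: C6H13N3O4S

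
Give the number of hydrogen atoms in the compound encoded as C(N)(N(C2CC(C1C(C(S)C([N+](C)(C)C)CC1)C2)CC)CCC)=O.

Hydrogens are implicit in SMILES; fill each atom to its normal valence:
  7 × C: 2 H each → 14
  6 × C: 1 H each → 6
  5 × C: 3 H each → 15
  1 × C: no H
  1 × N: 2 H
  1 × N: no H
  1 × N (charge +1): no H
  1 × O: no H
  1 × S: 1 H
  Total hydrogens = 38.

38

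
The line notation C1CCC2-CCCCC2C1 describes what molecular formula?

Heavy atoms from the SMILES: 10 C.
Implicit hydrogens by atom environment:
  8 × C: 2 H each → 16
  2 × C: 1 H each → 2
  Total hydrogens = 18.
Molecular formula: C10H18

C10H18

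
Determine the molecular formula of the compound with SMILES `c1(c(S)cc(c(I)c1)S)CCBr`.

Heavy atoms from the SMILES: 1 Br, 8 C, 1 I, 2 S.
Implicit hydrogens by atom environment:
  4 × C (aromatic): no H
  2 × C: 2 H each → 4
  2 × C (aromatic): 1 H each → 2
  2 × S: 1 H each → 2
  1 × Br: no H
  1 × I: no H
  Total hydrogens = 8.
Molecular formula: C8H8BrIS2

C8H8BrIS2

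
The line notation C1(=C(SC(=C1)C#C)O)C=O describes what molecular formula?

C7H4O2S

Heavy atoms from the SMILES: 7 C, 2 O, 1 S.
Implicit hydrogens by atom environment:
  3 × C (aromatic): no H
  2 × C: 1 H each → 2
  1 × C (aromatic): 1 H
  1 × C: no H
  1 × O: 1 H
  1 × O: no H
  1 × S (aromatic): no H
  Total hydrogens = 4.
Molecular formula: C7H4O2S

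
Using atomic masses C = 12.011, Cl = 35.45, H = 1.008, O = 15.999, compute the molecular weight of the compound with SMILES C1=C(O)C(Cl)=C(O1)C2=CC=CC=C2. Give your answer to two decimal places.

194.61

Molecular formula: C10H7ClO2.
M = 10×12.011 + 1×35.45 + 7×1.008 + 2×15.999 = 194.61 g/mol.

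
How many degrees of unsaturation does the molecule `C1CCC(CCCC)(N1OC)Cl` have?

1

Molecular formula from the SMILES: C9H18ClNO.
DoU = (2C + 2 + N − H − X)/2 = (2·9 + 2 + 1 − 18 − 1)/2 = 2/2 = 1.
(Structurally: 1 ring(s) + 0 π bond(s) = 1.)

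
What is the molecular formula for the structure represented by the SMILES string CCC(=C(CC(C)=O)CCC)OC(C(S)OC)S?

C13H24O3S2

Heavy atoms from the SMILES: 13 C, 3 O, 2 S.
Implicit hydrogens by atom environment:
  4 × C: 3 H each → 12
  4 × C: 2 H each → 8
  3 × C: no H
  3 × O: no H
  2 × C: 1 H each → 2
  2 × S: 1 H each → 2
  Total hydrogens = 24.
Molecular formula: C13H24O3S2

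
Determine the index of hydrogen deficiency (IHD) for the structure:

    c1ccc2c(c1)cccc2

7

Molecular formula from the SMILES: C10H8.
DoU = (2C + 2 + N − H − X)/2 = (2·10 + 2 + 0 − 8 − 0)/2 = 14/2 = 7.
(Structurally: 2 ring(s) + 5 π bond(s) = 7.)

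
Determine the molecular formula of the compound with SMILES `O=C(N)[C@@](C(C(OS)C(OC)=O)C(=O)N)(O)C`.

C8H14N2O6S

Heavy atoms from the SMILES: 8 C, 2 N, 6 O, 1 S.
Implicit hydrogens by atom environment:
  5 × O: no H
  4 × C: no H
  2 × C: 3 H each → 6
  2 × C: 1 H each → 2
  2 × N: 2 H each → 4
  1 × O: 1 H
  1 × S: 1 H
  Total hydrogens = 14.
Molecular formula: C8H14N2O6S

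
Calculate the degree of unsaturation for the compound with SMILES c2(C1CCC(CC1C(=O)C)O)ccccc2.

Molecular formula from the SMILES: C14H18O2.
DoU = (2C + 2 + N − H − X)/2 = (2·14 + 2 + 0 − 18 − 0)/2 = 12/2 = 6.
(Structurally: 2 ring(s) + 4 π bond(s) = 6.)

6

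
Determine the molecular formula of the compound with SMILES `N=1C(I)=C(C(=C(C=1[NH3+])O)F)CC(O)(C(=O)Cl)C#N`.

Heavy atoms from the SMILES: 9 C, 1 Cl, 1 F, 1 I, 3 N, 3 O.
Implicit hydrogens by atom environment:
  5 × C (aromatic): no H
  3 × C: no H
  2 × O: 1 H each → 2
  1 × C: 2 H
  1 × Cl: no H
  1 × F: no H
  1 × I: no H
  1 × N (charge +1): 3 H
  1 × N (aromatic): no H
  1 × N: no H
  1 × O: no H
  Total hydrogens = 7.
Net charge +1.
Molecular formula: C9H7ClFIN3O3+

C9H7ClFIN3O3+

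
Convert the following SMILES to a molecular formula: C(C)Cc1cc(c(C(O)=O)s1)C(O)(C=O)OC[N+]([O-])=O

Heavy atoms from the SMILES: 11 C, 1 N, 7 O, 1 S.
Implicit hydrogens by atom environment:
  4 × O: no H
  3 × C: 2 H each → 6
  3 × C (aromatic): no H
  2 × C: no H
  2 × O: 1 H each → 2
  1 × C: 3 H
  1 × C (aromatic): 1 H
  1 × C: 1 H
  1 × N (charge +1): no H
  1 × O (charge -1): no H
  1 × S (aromatic): no H
  Total hydrogens = 13.
Molecular formula: C11H13NO7S

C11H13NO7S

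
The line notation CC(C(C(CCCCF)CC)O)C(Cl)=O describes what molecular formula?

C11H20ClFO2

Heavy atoms from the SMILES: 11 C, 1 Cl, 1 F, 2 O.
Implicit hydrogens by atom environment:
  5 × C: 2 H each → 10
  3 × C: 1 H each → 3
  2 × C: 3 H each → 6
  1 × C: no H
  1 × Cl: no H
  1 × F: no H
  1 × O: 1 H
  1 × O: no H
  Total hydrogens = 20.
Molecular formula: C11H20ClFO2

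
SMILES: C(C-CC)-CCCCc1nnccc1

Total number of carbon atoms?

The symbol for carbon appears 12 times in the SMILES. Lowercase c denotes aromatic carbon and counts toward C.

12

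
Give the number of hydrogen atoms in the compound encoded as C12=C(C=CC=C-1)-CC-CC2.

12

Hydrogens are implicit in SMILES; fill each atom to its normal valence:
  4 × C: 2 H each → 8
  4 × C (aromatic): 1 H each → 4
  2 × C (aromatic): no H
  Total hydrogens = 12.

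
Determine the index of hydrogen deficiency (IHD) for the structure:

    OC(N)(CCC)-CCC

Molecular formula from the SMILES: C7H17NO.
DoU = (2C + 2 + N − H − X)/2 = (2·7 + 2 + 1 − 17 − 0)/2 = 0/2 = 0.
(Structurally: 0 ring(s) + 0 π bond(s) = 0.)

0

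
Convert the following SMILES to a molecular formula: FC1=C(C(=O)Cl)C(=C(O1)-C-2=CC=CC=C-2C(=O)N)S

Heavy atoms from the SMILES: 12 C, 1 Cl, 1 F, 1 N, 3 O, 1 S.
Implicit hydrogens by atom environment:
  6 × C (aromatic): no H
  4 × C (aromatic): 1 H each → 4
  2 × C: no H
  2 × O: no H
  1 × Cl: no H
  1 × F: no H
  1 × N: 2 H
  1 × O (aromatic): no H
  1 × S: 1 H
  Total hydrogens = 7.
Molecular formula: C12H7ClFNO3S

C12H7ClFNO3S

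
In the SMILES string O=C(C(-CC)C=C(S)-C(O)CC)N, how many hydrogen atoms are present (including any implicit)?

17

Hydrogens are implicit in SMILES; fill each atom to its normal valence:
  3 × C: 1 H each → 3
  2 × C: 3 H each → 6
  2 × C: 2 H each → 4
  2 × C: no H
  1 × N: 2 H
  1 × O: 1 H
  1 × O: no H
  1 × S: 1 H
  Total hydrogens = 17.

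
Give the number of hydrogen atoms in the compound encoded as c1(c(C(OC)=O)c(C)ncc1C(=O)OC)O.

Hydrogens are implicit in SMILES; fill each atom to its normal valence:
  4 × C (aromatic): no H
  4 × O: no H
  3 × C: 3 H each → 9
  2 × C: no H
  1 × C (aromatic): 1 H
  1 × N (aromatic): no H
  1 × O: 1 H
  Total hydrogens = 11.

11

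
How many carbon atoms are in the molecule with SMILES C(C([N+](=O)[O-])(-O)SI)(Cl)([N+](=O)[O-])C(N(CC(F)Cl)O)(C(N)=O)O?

The symbol for carbon appears 6 times in the SMILES. (Cl is a single chlorine, not C + l.)

6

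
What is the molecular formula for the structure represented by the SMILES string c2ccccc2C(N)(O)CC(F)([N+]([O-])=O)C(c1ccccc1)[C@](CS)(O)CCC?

C21H27FN2O4S

Heavy atoms from the SMILES: 21 C, 1 F, 2 N, 4 O, 1 S.
Implicit hydrogens by atom environment:
  10 × C (aromatic): 1 H each → 10
  4 × C: 2 H each → 8
  3 × C: no H
  2 × C (aromatic): no H
  2 × O: 1 H each → 2
  1 × C: 3 H
  1 × C: 1 H
  1 × F: no H
  1 × N: 2 H
  1 × N (charge +1): no H
  1 × O: no H
  1 × O (charge -1): no H
  1 × S: 1 H
  Total hydrogens = 27.
Molecular formula: C21H27FN2O4S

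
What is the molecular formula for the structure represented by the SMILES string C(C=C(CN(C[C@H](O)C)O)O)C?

C8H17NO3

Heavy atoms from the SMILES: 8 C, 1 N, 3 O.
Implicit hydrogens by atom environment:
  3 × C: 2 H each → 6
  3 × O: 1 H each → 3
  2 × C: 3 H each → 6
  2 × C: 1 H each → 2
  1 × C: no H
  1 × N: no H
  Total hydrogens = 17.
Molecular formula: C8H17NO3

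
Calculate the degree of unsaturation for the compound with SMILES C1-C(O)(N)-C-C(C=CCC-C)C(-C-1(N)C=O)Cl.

Molecular formula from the SMILES: C12H21ClN2O2.
DoU = (2C + 2 + N − H − X)/2 = (2·12 + 2 + 2 − 21 − 1)/2 = 6/2 = 3.
(Structurally: 1 ring(s) + 2 π bond(s) = 3.)

3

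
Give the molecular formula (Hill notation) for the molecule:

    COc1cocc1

Heavy atoms from the SMILES: 5 C, 2 O.
Implicit hydrogens by atom environment:
  3 × C (aromatic): 1 H each → 3
  1 × C: 3 H
  1 × C (aromatic): no H
  1 × O (aromatic): no H
  1 × O: no H
  Total hydrogens = 6.
Molecular formula: C5H6O2

C5H6O2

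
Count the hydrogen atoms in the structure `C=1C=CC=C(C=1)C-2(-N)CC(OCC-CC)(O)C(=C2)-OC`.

23

Hydrogens are implicit in SMILES; fill each atom to its normal valence:
  5 × C (aromatic): 1 H each → 5
  4 × C: 2 H each → 8
  3 × C: no H
  2 × C: 3 H each → 6
  2 × O: no H
  1 × C: 1 H
  1 × C (aromatic): no H
  1 × N: 2 H
  1 × O: 1 H
  Total hydrogens = 23.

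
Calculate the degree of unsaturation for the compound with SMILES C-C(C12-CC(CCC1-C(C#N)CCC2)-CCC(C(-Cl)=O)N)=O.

6

Molecular formula from the SMILES: C17H25ClN2O2.
DoU = (2C + 2 + N − H − X)/2 = (2·17 + 2 + 2 − 25 − 1)/2 = 12/2 = 6.
(Structurally: 2 ring(s) + 4 π bond(s) = 6.)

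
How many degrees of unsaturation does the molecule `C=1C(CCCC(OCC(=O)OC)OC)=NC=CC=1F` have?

5

Molecular formula from the SMILES: C13H18FNO4.
DoU = (2C + 2 + N − H − X)/2 = (2·13 + 2 + 1 − 18 − 1)/2 = 10/2 = 5.
(Structurally: 1 ring(s) + 4 π bond(s) = 5.)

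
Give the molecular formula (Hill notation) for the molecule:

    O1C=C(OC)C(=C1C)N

Heavy atoms from the SMILES: 6 C, 1 N, 2 O.
Implicit hydrogens by atom environment:
  3 × C (aromatic): no H
  2 × C: 3 H each → 6
  1 × C (aromatic): 1 H
  1 × N: 2 H
  1 × O (aromatic): no H
  1 × O: no H
  Total hydrogens = 9.
Molecular formula: C6H9NO2

C6H9NO2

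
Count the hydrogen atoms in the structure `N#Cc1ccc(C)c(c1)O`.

Hydrogens are implicit in SMILES; fill each atom to its normal valence:
  3 × C (aromatic): 1 H each → 3
  3 × C (aromatic): no H
  1 × C: 3 H
  1 × C: no H
  1 × N: no H
  1 × O: 1 H
  Total hydrogens = 7.

7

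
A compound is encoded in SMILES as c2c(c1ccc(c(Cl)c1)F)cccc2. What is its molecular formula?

Heavy atoms from the SMILES: 12 C, 1 Cl, 1 F.
Implicit hydrogens by atom environment:
  8 × C (aromatic): 1 H each → 8
  4 × C (aromatic): no H
  1 × Cl: no H
  1 × F: no H
  Total hydrogens = 8.
Molecular formula: C12H8ClF

C12H8ClF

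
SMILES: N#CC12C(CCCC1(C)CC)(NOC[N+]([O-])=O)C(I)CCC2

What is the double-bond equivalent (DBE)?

Molecular formula from the SMILES: C15H24IN3O3.
DoU = (2C + 2 + N − H − X)/2 = (2·15 + 2 + 3 − 24 − 1)/2 = 10/2 = 5.
(Structurally: 2 ring(s) + 3 π bond(s) = 5.)

5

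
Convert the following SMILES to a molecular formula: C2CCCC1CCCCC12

C10H18

Heavy atoms from the SMILES: 10 C.
Implicit hydrogens by atom environment:
  8 × C: 2 H each → 16
  2 × C: 1 H each → 2
  Total hydrogens = 18.
Molecular formula: C10H18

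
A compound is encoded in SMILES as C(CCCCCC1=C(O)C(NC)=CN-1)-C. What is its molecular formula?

C12H22N2O

Heavy atoms from the SMILES: 12 C, 2 N, 1 O.
Implicit hydrogens by atom environment:
  6 × C: 2 H each → 12
  3 × C (aromatic): no H
  2 × C: 3 H each → 6
  1 × C (aromatic): 1 H
  1 × N (aromatic): 1 H
  1 × N: 1 H
  1 × O: 1 H
  Total hydrogens = 22.
Molecular formula: C12H22N2O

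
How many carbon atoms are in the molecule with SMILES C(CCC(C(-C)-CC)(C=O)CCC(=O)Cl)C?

The symbol for carbon appears 13 times in the SMILES. (Cl is a single chlorine, not C + l.)

13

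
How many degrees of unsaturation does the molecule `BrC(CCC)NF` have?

Molecular formula from the SMILES: C4H9BrFN.
DoU = (2C + 2 + N − H − X)/2 = (2·4 + 2 + 1 − 9 − 2)/2 = 0/2 = 0.
(Structurally: 0 ring(s) + 0 π bond(s) = 0.)

0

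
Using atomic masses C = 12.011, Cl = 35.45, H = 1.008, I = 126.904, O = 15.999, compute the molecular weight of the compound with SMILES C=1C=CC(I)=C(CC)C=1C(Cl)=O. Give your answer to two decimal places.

Molecular formula: C9H8ClIO.
M = 9×12.011 + 1×35.45 + 8×1.008 + 1×126.904 + 1×15.999 = 294.52 g/mol.

294.52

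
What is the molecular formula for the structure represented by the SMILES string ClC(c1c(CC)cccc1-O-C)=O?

C10H11ClO2

Heavy atoms from the SMILES: 10 C, 1 Cl, 2 O.
Implicit hydrogens by atom environment:
  3 × C (aromatic): 1 H each → 3
  3 × C (aromatic): no H
  2 × C: 3 H each → 6
  2 × O: no H
  1 × C: 2 H
  1 × C: no H
  1 × Cl: no H
  Total hydrogens = 11.
Molecular formula: C10H11ClO2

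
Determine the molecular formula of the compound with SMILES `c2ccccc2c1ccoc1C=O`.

Heavy atoms from the SMILES: 11 C, 2 O.
Implicit hydrogens by atom environment:
  7 × C (aromatic): 1 H each → 7
  3 × C (aromatic): no H
  1 × C: 1 H
  1 × O (aromatic): no H
  1 × O: no H
  Total hydrogens = 8.
Molecular formula: C11H8O2

C11H8O2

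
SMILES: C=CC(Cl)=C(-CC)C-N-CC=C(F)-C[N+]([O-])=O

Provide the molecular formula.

Heavy atoms from the SMILES: 11 C, 1 Cl, 1 F, 2 N, 2 O.
Implicit hydrogens by atom environment:
  5 × C: 2 H each → 10
  3 × C: no H
  2 × C: 1 H each → 2
  1 × C: 3 H
  1 × Cl: no H
  1 × F: no H
  1 × N: 1 H
  1 × N (charge +1): no H
  1 × O: no H
  1 × O (charge -1): no H
  Total hydrogens = 16.
Molecular formula: C11H16ClFN2O2

C11H16ClFN2O2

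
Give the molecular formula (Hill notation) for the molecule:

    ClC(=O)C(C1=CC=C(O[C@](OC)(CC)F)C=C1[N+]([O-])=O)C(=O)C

Heavy atoms from the SMILES: 14 C, 1 Cl, 1 F, 1 N, 6 O.
Implicit hydrogens by atom environment:
  5 × O: no H
  3 × C: 3 H each → 9
  3 × C (aromatic): 1 H each → 3
  3 × C (aromatic): no H
  3 × C: no H
  1 × C: 2 H
  1 × C: 1 H
  1 × Cl: no H
  1 × F: no H
  1 × N (charge +1): no H
  1 × O (charge -1): no H
  Total hydrogens = 15.
Molecular formula: C14H15ClFNO6

C14H15ClFNO6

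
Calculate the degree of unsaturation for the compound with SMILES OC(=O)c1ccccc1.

Molecular formula from the SMILES: C7H6O2.
DoU = (2C + 2 + N − H − X)/2 = (2·7 + 2 + 0 − 6 − 0)/2 = 10/2 = 5.
(Structurally: 1 ring(s) + 4 π bond(s) = 5.)

5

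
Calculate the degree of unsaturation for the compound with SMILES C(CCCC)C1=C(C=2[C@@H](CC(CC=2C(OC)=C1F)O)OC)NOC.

5

Molecular formula from the SMILES: C18H28FNO4.
DoU = (2C + 2 + N − H − X)/2 = (2·18 + 2 + 1 − 28 − 1)/2 = 10/2 = 5.
(Structurally: 2 ring(s) + 3 π bond(s) = 5.)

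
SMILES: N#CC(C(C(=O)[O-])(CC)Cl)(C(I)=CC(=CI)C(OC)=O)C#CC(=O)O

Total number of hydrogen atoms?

Hydrogens are implicit in SMILES; fill each atom to its normal valence:
  10 × C: no H
  4 × O: no H
  2 × C: 3 H each → 6
  2 × C: 1 H each → 2
  2 × I: no H
  1 × C: 2 H
  1 × Cl: no H
  1 × N: no H
  1 × O: 1 H
  1 × O (charge -1): no H
  Total hydrogens = 11.

11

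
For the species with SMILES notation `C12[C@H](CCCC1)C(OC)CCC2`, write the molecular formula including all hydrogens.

Heavy atoms from the SMILES: 11 C, 1 O.
Implicit hydrogens by atom environment:
  7 × C: 2 H each → 14
  3 × C: 1 H each → 3
  1 × C: 3 H
  1 × O: no H
  Total hydrogens = 20.
Molecular formula: C11H20O

C11H20O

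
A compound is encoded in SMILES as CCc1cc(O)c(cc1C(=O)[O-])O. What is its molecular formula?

Heavy atoms from the SMILES: 9 C, 4 O.
Implicit hydrogens by atom environment:
  4 × C (aromatic): no H
  2 × C (aromatic): 1 H each → 2
  2 × O: 1 H each → 2
  1 × C: 3 H
  1 × C: 2 H
  1 × C: no H
  1 × O: no H
  1 × O (charge -1): no H
  Total hydrogens = 9.
Net charge -1.
Molecular formula: C9H9O4-

C9H9O4-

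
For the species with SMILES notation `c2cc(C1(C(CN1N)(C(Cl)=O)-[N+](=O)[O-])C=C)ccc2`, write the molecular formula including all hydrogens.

Heavy atoms from the SMILES: 12 C, 1 Cl, 3 N, 3 O.
Implicit hydrogens by atom environment:
  5 × C (aromatic): 1 H each → 5
  3 × C: no H
  2 × C: 2 H each → 4
  2 × O: no H
  1 × C: 1 H
  1 × C (aromatic): no H
  1 × Cl: no H
  1 × N: 2 H
  1 × N: no H
  1 × N (charge +1): no H
  1 × O (charge -1): no H
  Total hydrogens = 12.
Molecular formula: C12H12ClN3O3

C12H12ClN3O3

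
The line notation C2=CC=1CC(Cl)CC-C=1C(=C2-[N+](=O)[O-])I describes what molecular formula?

Heavy atoms from the SMILES: 10 C, 1 Cl, 1 I, 1 N, 2 O.
Implicit hydrogens by atom environment:
  4 × C (aromatic): no H
  3 × C: 2 H each → 6
  2 × C (aromatic): 1 H each → 2
  1 × C: 1 H
  1 × Cl: no H
  1 × I: no H
  1 × N (charge +1): no H
  1 × O: no H
  1 × O (charge -1): no H
  Total hydrogens = 9.
Molecular formula: C10H9ClINO2

C10H9ClINO2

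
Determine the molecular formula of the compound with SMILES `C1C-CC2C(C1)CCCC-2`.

C10H18

Heavy atoms from the SMILES: 10 C.
Implicit hydrogens by atom environment:
  8 × C: 2 H each → 16
  2 × C: 1 H each → 2
  Total hydrogens = 18.
Molecular formula: C10H18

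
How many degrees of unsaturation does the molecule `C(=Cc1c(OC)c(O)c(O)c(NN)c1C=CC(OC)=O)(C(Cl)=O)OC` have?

Molecular formula from the SMILES: C15H17ClN2O7.
DoU = (2C + 2 + N − H − X)/2 = (2·15 + 2 + 2 − 17 − 1)/2 = 16/2 = 8.
(Structurally: 1 ring(s) + 7 π bond(s) = 8.)

8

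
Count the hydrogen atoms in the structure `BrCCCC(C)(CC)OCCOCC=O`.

21

Hydrogens are implicit in SMILES; fill each atom to its normal valence:
  7 × C: 2 H each → 14
  3 × O: no H
  2 × C: 3 H each → 6
  1 × Br: no H
  1 × C: 1 H
  1 × C: no H
  Total hydrogens = 21.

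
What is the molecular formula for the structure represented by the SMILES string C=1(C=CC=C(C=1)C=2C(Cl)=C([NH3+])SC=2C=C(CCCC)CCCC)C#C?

C22H27ClNS+

Heavy atoms from the SMILES: 22 C, 1 Cl, 1 N, 1 S.
Implicit hydrogens by atom environment:
  6 × C: 2 H each → 12
  6 × C (aromatic): no H
  4 × C (aromatic): 1 H each → 4
  2 × C: 3 H each → 6
  2 × C: 1 H each → 2
  2 × C: no H
  1 × Cl: no H
  1 × N (charge +1): 3 H
  1 × S (aromatic): no H
  Total hydrogens = 27.
Net charge +1.
Molecular formula: C22H27ClNS+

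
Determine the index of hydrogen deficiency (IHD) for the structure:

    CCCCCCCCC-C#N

Molecular formula from the SMILES: C10H19N.
DoU = (2C + 2 + N − H − X)/2 = (2·10 + 2 + 1 − 19 − 0)/2 = 4/2 = 2.
(Structurally: 0 ring(s) + 2 π bond(s) = 2.)

2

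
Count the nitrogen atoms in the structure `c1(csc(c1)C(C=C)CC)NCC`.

The symbol for nitrogen appears 1 time in the SMILES.

1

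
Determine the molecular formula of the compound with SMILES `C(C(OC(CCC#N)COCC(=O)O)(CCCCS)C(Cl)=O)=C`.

C15H22ClNO5S

Heavy atoms from the SMILES: 15 C, 1 Cl, 1 N, 5 O, 1 S.
Implicit hydrogens by atom environment:
  9 × C: 2 H each → 18
  4 × C: no H
  4 × O: no H
  2 × C: 1 H each → 2
  1 × Cl: no H
  1 × N: no H
  1 × O: 1 H
  1 × S: 1 H
  Total hydrogens = 22.
Molecular formula: C15H22ClNO5S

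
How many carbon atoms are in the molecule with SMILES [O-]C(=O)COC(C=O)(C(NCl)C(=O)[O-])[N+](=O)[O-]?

The symbol for carbon appears 6 times in the SMILES. (Cl is a single chlorine, not C + l.)

6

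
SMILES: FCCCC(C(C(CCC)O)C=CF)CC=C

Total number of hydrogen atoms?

24

Hydrogens are implicit in SMILES; fill each atom to its normal valence:
  7 × C: 2 H each → 14
  6 × C: 1 H each → 6
  2 × F: no H
  1 × C: 3 H
  1 × O: 1 H
  Total hydrogens = 24.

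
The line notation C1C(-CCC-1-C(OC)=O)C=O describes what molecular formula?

C8H12O3

Heavy atoms from the SMILES: 8 C, 3 O.
Implicit hydrogens by atom environment:
  3 × C: 2 H each → 6
  3 × C: 1 H each → 3
  3 × O: no H
  1 × C: 3 H
  1 × C: no H
  Total hydrogens = 12.
Molecular formula: C8H12O3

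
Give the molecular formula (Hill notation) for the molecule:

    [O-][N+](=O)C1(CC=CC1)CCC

Heavy atoms from the SMILES: 8 C, 1 N, 2 O.
Implicit hydrogens by atom environment:
  4 × C: 2 H each → 8
  2 × C: 1 H each → 2
  1 × C: 3 H
  1 × C: no H
  1 × N (charge +1): no H
  1 × O: no H
  1 × O (charge -1): no H
  Total hydrogens = 13.
Molecular formula: C8H13NO2

C8H13NO2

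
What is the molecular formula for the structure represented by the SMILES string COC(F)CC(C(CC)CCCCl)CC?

Heavy atoms from the SMILES: 12 C, 1 Cl, 1 F, 1 O.
Implicit hydrogens by atom environment:
  6 × C: 2 H each → 12
  3 × C: 3 H each → 9
  3 × C: 1 H each → 3
  1 × Cl: no H
  1 × F: no H
  1 × O: no H
  Total hydrogens = 24.
Molecular formula: C12H24ClFO

C12H24ClFO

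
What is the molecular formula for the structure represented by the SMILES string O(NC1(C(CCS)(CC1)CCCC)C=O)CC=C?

Heavy atoms from the SMILES: 14 C, 1 N, 2 O, 1 S.
Implicit hydrogens by atom environment:
  9 × C: 2 H each → 18
  2 × C: 1 H each → 2
  2 × C: no H
  2 × O: no H
  1 × C: 3 H
  1 × N: 1 H
  1 × S: 1 H
  Total hydrogens = 25.
Molecular formula: C14H25NO2S

C14H25NO2S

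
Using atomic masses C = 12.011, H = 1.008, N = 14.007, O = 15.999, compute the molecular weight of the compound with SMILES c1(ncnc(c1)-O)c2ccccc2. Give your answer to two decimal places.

172.19

Molecular formula: C10H8N2O.
M = 10×12.011 + 8×1.008 + 2×14.007 + 1×15.999 = 172.19 g/mol.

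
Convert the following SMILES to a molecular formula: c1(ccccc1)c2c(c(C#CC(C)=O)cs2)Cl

Heavy atoms from the SMILES: 14 C, 1 Cl, 1 O, 1 S.
Implicit hydrogens by atom environment:
  6 × C (aromatic): 1 H each → 6
  4 × C (aromatic): no H
  3 × C: no H
  1 × C: 3 H
  1 × Cl: no H
  1 × O: no H
  1 × S (aromatic): no H
  Total hydrogens = 9.
Molecular formula: C14H9ClOS

C14H9ClOS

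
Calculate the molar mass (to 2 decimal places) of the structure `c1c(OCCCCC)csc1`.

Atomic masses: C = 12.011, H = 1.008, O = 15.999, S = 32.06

Molecular formula: C9H14OS.
M = 9×12.011 + 14×1.008 + 1×15.999 + 1×32.06 = 170.27 g/mol.

170.27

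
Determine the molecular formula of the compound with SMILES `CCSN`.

Heavy atoms from the SMILES: 2 C, 1 N, 1 S.
Implicit hydrogens by atom environment:
  1 × C: 3 H
  1 × C: 2 H
  1 × N: 2 H
  1 × S: no H
  Total hydrogens = 7.
Molecular formula: C2H7NS

C2H7NS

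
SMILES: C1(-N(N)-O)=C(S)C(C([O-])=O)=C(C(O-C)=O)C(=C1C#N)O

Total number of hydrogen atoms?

8

Hydrogens are implicit in SMILES; fill each atom to its normal valence:
  6 × C (aromatic): no H
  3 × C: no H
  3 × O: no H
  2 × N: no H
  2 × O: 1 H each → 2
  1 × C: 3 H
  1 × N: 2 H
  1 × O (charge -1): no H
  1 × S: 1 H
  Total hydrogens = 8.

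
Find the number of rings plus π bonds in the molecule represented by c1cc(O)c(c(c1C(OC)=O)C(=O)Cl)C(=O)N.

7

Molecular formula from the SMILES: C10H8ClNO5.
DoU = (2C + 2 + N − H − X)/2 = (2·10 + 2 + 1 − 8 − 1)/2 = 14/2 = 7.
(Structurally: 1 ring(s) + 6 π bond(s) = 7.)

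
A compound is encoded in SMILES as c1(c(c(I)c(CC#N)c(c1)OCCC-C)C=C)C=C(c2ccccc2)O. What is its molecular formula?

C22H22INO2

Heavy atoms from the SMILES: 22 C, 1 I, 1 N, 2 O.
Implicit hydrogens by atom environment:
  6 × C (aromatic): 1 H each → 6
  6 × C (aromatic): no H
  5 × C: 2 H each → 10
  2 × C: 1 H each → 2
  2 × C: no H
  1 × C: 3 H
  1 × I: no H
  1 × N: no H
  1 × O: 1 H
  1 × O: no H
  Total hydrogens = 22.
Molecular formula: C22H22INO2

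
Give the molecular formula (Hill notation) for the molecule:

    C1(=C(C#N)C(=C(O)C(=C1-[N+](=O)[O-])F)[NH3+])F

Heavy atoms from the SMILES: 7 C, 2 F, 3 N, 3 O.
Implicit hydrogens by atom environment:
  6 × C (aromatic): no H
  2 × F: no H
  1 × C: no H
  1 × N (charge +1): 3 H
  1 × N (charge +1): no H
  1 × N: no H
  1 × O: 1 H
  1 × O: no H
  1 × O (charge -1): no H
  Total hydrogens = 4.
Net charge +1.
Molecular formula: C7H4F2N3O3+

C7H4F2N3O3+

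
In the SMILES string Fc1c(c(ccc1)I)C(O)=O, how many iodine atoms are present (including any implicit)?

The symbol for iodine appears 1 time in the SMILES.

1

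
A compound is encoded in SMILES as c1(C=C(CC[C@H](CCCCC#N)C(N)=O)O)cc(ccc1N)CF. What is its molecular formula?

Heavy atoms from the SMILES: 18 C, 1 F, 3 N, 2 O.
Implicit hydrogens by atom environment:
  7 × C: 2 H each → 14
  3 × C (aromatic): 1 H each → 3
  3 × C (aromatic): no H
  3 × C: no H
  2 × C: 1 H each → 2
  2 × N: 2 H each → 4
  1 × F: no H
  1 × N: no H
  1 × O: 1 H
  1 × O: no H
  Total hydrogens = 24.
Molecular formula: C18H24FN3O2

C18H24FN3O2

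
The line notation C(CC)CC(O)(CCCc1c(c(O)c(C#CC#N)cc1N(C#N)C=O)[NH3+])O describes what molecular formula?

C19H23N4O4+

Heavy atoms from the SMILES: 19 C, 4 N, 4 O.
Implicit hydrogens by atom environment:
  6 × C: 2 H each → 12
  5 × C (aromatic): no H
  5 × C: no H
  3 × N: no H
  3 × O: 1 H each → 3
  1 × C: 3 H
  1 × C (aromatic): 1 H
  1 × C: 1 H
  1 × N (charge +1): 3 H
  1 × O: no H
  Total hydrogens = 23.
Net charge +1.
Molecular formula: C19H23N4O4+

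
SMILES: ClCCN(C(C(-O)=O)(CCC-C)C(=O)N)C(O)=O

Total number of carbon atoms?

The symbol for carbon appears 10 times in the SMILES. (Cl is a single chlorine, not C + l.)

10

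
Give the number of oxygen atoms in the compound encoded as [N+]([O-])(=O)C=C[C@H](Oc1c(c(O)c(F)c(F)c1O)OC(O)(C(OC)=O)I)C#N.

The symbol for oxygen appears 9 times in the SMILES.

9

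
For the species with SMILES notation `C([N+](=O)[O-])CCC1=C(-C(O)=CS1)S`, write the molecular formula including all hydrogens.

Heavy atoms from the SMILES: 7 C, 1 N, 3 O, 2 S.
Implicit hydrogens by atom environment:
  3 × C: 2 H each → 6
  3 × C (aromatic): no H
  1 × C (aromatic): 1 H
  1 × N (charge +1): no H
  1 × O: 1 H
  1 × O: no H
  1 × O (charge -1): no H
  1 × S: 1 H
  1 × S (aromatic): no H
  Total hydrogens = 9.
Molecular formula: C7H9NO3S2

C7H9NO3S2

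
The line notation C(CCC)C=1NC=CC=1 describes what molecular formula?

Heavy atoms from the SMILES: 8 C, 1 N.
Implicit hydrogens by atom environment:
  3 × C: 2 H each → 6
  3 × C (aromatic): 1 H each → 3
  1 × C: 3 H
  1 × C (aromatic): no H
  1 × N (aromatic): 1 H
  Total hydrogens = 13.
Molecular formula: C8H13N

C8H13N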